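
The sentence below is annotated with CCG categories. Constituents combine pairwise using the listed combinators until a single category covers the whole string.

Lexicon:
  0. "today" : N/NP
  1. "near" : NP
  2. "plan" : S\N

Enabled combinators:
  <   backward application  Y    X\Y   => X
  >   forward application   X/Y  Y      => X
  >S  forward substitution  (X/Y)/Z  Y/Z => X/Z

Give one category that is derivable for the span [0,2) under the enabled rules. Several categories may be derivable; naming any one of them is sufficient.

[0,3] S   <
  [0,2] N   >
    [0,1] "today" : N/NP
    [1,2] "near" : NP
  [2,3] "plan" : S\N

N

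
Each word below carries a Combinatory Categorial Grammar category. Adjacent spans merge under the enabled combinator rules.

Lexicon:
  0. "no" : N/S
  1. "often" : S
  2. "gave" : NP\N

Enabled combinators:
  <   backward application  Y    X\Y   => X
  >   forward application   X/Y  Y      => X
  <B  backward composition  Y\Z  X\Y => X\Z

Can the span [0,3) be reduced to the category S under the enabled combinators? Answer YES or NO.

NO

N/S S NP\N
CKY chart[0,3] = {NP}; S ∉ chart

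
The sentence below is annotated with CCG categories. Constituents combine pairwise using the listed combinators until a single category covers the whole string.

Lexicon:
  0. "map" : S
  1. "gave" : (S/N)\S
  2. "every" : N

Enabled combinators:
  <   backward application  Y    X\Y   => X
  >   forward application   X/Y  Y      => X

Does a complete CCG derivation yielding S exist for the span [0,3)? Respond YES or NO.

YES

[0,3] S   >
  [0,2] S/N   <
    [0,1] "map" : S
    [1,2] "gave" : (S/N)\S
  [2,3] "every" : N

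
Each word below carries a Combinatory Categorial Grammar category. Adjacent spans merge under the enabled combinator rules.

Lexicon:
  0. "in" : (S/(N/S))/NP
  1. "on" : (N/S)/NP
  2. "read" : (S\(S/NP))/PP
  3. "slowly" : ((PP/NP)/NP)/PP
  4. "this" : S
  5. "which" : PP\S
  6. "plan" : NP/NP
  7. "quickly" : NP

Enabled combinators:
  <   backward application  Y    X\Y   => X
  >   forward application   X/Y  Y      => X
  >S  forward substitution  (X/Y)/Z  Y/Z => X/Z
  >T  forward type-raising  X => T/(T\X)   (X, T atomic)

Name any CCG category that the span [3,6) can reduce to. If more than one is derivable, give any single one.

(PP/NP)/NP

[0,8] S   <
  [0,2] S/NP   >S
    [0,1] "in" : (S/(N/S))/NP
    [1,2] "on" : (N/S)/NP
  [2,8] S\(S/NP)   >
    [2,3] "read" : (S\(S/NP))/PP
    [3,8] PP   >
      [3,7] PP/NP   >S
        [3,6] (PP/NP)/NP   >
          [3,4] "slowly" : ((PP/NP)/NP)/PP
          [4,6] PP   <
            [4,5] "this" : S
            [5,6] "which" : PP\S
        [6,7] "plan" : NP/NP
      [7,8] "quickly" : NP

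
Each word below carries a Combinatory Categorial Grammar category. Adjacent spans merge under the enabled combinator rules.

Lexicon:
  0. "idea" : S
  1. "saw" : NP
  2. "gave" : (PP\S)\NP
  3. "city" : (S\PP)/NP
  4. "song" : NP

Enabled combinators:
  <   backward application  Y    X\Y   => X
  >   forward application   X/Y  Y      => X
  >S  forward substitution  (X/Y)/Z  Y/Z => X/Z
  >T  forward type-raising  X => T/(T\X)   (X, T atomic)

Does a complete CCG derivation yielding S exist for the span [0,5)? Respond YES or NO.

[0,5] S   <
  [0,3] PP   <
    [0,1] "idea" : S
    [1,3] PP\S   <
      [1,2] "saw" : NP
      [2,3] "gave" : (PP\S)\NP
  [3,5] S\PP   >
    [3,4] "city" : (S\PP)/NP
    [4,5] "song" : NP

YES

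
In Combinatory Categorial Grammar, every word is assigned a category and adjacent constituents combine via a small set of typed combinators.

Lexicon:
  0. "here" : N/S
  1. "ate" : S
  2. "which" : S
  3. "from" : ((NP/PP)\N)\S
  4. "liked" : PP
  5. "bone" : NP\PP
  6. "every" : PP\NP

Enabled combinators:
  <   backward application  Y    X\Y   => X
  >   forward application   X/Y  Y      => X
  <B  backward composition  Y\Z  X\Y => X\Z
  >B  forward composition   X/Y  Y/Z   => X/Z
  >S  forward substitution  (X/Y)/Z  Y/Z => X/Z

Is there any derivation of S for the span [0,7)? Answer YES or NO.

NO

N/S S S ((NP/PP)\N)\S PP NP\PP PP\NP
CKY chart[0,7] = {NP}; S ∉ chart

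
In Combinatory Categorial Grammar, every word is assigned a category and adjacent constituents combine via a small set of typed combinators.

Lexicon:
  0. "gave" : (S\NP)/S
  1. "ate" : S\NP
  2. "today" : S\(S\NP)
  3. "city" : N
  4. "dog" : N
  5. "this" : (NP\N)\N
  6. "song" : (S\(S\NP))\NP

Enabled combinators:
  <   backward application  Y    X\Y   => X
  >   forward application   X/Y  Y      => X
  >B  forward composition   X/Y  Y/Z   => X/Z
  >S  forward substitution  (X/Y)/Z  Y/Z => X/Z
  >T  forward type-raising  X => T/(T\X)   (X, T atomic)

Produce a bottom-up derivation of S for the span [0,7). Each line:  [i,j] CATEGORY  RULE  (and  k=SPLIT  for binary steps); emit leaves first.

[0,1] (S\NP)/S  lex  "gave"
[1,2] S\NP  lex  "ate"
[2,3] S\(S\NP)  lex  "today"
[1,3] S  <  k=2
[0,3] S\NP  >  k=1
[3,4] N  lex  "city"
[3,4] NP/(NP\N)  >T
[4,5] N  lex  "dog"
[5,6] (NP\N)\N  lex  "this"
[4,6] NP\N  <  k=5
[3,6] NP  >  k=4
[6,7] (S\(S\NP))\NP  lex  "song"
[3,7] S\(S\NP)  <  k=6
[0,7] S  <  k=3

[0,7] S   <
  [0,3] S\NP   >
    [0,1] "gave" : (S\NP)/S
    [1,3] S   <
      [1,2] "ate" : S\NP
      [2,3] "today" : S\(S\NP)
  [3,7] S\(S\NP)   <
    [3,6] NP   >
      [3,4] NP/(NP\N)   >T
        [3,4] "city" : N
      [4,6] NP\N   <
        [4,5] "dog" : N
        [5,6] "this" : (NP\N)\N
    [6,7] "song" : (S\(S\NP))\NP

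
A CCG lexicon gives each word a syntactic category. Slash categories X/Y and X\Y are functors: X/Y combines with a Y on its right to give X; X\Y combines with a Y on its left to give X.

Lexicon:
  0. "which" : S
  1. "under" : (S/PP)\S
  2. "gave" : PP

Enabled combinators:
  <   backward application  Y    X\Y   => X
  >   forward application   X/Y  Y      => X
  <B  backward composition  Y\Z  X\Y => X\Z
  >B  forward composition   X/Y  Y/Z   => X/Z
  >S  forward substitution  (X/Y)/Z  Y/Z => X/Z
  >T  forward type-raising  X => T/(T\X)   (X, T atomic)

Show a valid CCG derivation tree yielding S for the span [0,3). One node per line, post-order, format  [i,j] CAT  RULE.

[0,3] S   >
  [0,2] S/PP   <
    [0,1] "which" : S
    [1,2] "under" : (S/PP)\S
  [2,3] "gave" : PP

[0,1] S  lex  "which"
[1,2] (S/PP)\S  lex  "under"
[0,2] S/PP  <  k=1
[2,3] PP  lex  "gave"
[0,3] S  >  k=2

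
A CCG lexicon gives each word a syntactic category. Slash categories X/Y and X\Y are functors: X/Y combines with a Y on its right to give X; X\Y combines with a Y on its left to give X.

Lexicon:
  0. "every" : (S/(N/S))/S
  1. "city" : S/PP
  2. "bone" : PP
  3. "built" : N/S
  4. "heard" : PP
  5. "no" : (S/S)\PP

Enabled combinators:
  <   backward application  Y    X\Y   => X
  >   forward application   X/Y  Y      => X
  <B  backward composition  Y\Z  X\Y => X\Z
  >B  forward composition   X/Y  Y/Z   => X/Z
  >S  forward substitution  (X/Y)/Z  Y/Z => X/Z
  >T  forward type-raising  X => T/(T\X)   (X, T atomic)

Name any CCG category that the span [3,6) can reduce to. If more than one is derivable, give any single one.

[0,6] S   >
  [0,3] S/(N/S)   >
    [0,1] "every" : (S/(N/S))/S
    [1,3] S   >
      [1,2] "city" : S/PP
      [2,3] "bone" : PP
  [3,6] N/S   >B
    [3,4] "built" : N/S
    [4,6] S/S   <
      [4,5] "heard" : PP
      [5,6] "no" : (S/S)\PP

N/S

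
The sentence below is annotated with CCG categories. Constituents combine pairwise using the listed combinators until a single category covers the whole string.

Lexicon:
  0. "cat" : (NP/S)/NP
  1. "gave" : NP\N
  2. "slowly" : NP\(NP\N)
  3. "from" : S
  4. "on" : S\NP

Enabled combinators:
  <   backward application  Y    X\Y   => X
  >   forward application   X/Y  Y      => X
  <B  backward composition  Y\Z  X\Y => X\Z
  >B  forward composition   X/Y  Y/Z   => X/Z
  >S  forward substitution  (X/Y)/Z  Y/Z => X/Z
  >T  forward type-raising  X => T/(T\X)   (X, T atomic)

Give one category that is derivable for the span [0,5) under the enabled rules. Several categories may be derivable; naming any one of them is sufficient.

[0,5] S   <
  [0,4] NP   >
    [0,3] NP/S   >
      [0,1] "cat" : (NP/S)/NP
      [1,3] NP   <
        [1,2] "gave" : NP\N
        [2,3] "slowly" : NP\(NP\N)
    [3,4] "from" : S
  [4,5] "on" : S\NP

S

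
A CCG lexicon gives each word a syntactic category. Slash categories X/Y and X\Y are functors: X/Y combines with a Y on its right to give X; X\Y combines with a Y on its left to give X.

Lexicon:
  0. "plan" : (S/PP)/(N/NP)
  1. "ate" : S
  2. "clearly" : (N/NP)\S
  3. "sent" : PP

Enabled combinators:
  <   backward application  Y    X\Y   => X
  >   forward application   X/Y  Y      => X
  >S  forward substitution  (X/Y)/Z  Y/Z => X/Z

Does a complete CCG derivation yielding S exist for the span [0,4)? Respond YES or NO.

YES

[0,4] S   >
  [0,3] S/PP   >
    [0,1] "plan" : (S/PP)/(N/NP)
    [1,3] N/NP   <
      [1,2] "ate" : S
      [2,3] "clearly" : (N/NP)\S
  [3,4] "sent" : PP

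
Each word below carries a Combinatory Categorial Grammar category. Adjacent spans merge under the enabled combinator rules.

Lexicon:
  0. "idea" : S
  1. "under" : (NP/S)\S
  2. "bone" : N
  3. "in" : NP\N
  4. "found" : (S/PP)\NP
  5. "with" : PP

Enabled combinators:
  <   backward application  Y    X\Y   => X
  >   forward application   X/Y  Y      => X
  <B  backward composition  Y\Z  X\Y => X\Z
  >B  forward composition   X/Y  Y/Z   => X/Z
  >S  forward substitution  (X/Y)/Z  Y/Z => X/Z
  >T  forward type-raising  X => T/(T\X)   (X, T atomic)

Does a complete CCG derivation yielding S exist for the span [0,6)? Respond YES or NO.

S (NP/S)\S N NP\N (S/PP)\NP PP
CKY chart[0,6] = {N/(N\NP), NP, NP/(NP\NP), NP/(PP\PP), NP/(S\S), PP/(PP\NP), S/(S\NP)}; S ∉ chart

NO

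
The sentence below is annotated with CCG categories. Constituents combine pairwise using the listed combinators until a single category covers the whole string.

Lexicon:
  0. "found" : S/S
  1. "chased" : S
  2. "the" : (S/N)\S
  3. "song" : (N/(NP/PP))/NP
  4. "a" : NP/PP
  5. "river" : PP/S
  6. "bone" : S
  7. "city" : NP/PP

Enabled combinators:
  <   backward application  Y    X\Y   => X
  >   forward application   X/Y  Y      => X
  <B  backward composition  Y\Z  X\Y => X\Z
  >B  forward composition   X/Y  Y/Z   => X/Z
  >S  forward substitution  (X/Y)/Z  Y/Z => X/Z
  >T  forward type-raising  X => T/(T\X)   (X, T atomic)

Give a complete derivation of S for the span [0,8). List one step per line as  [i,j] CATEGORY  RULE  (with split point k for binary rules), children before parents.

[0,1] S/S  lex  "found"
[1,2] S  lex  "chased"
[2,3] (S/N)\S  lex  "the"
[1,3] S/N  <  k=2
[0,3] S/N  >B  k=1
[3,4] (N/(NP/PP))/NP  lex  "song"
[4,5] NP/PP  lex  "a"
[5,6] PP/S  lex  "river"
[6,7] S  lex  "bone"
[5,7] PP  >  k=6
[4,7] NP  >  k=5
[3,7] N/(NP/PP)  >  k=4
[7,8] NP/PP  lex  "city"
[3,8] N  >  k=7
[0,8] S  >  k=3

[0,8] S   >
  [0,3] S/N   >B
    [0,1] "found" : S/S
    [1,3] S/N   <
      [1,2] "chased" : S
      [2,3] "the" : (S/N)\S
  [3,8] N   >
    [3,7] N/(NP/PP)   >
      [3,4] "song" : (N/(NP/PP))/NP
      [4,7] NP   >
        [4,5] "a" : NP/PP
        [5,7] PP   >
          [5,6] "river" : PP/S
          [6,7] "bone" : S
    [7,8] "city" : NP/PP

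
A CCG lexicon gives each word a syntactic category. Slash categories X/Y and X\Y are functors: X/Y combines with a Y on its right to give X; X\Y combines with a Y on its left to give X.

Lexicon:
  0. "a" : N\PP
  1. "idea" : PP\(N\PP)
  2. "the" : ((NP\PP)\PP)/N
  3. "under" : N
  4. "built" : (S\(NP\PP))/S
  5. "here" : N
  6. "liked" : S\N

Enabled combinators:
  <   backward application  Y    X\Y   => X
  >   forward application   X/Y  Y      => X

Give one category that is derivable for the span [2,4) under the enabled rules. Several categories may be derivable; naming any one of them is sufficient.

[0,7] S   <
  [0,4] NP\PP   <
    [0,2] PP   <
      [0,1] "a" : N\PP
      [1,2] "idea" : PP\(N\PP)
    [2,4] (NP\PP)\PP   >
      [2,3] "the" : ((NP\PP)\PP)/N
      [3,4] "under" : N
  [4,7] S\(NP\PP)   >
    [4,5] "built" : (S\(NP\PP))/S
    [5,7] S   <
      [5,6] "here" : N
      [6,7] "liked" : S\N

(NP\PP)\PP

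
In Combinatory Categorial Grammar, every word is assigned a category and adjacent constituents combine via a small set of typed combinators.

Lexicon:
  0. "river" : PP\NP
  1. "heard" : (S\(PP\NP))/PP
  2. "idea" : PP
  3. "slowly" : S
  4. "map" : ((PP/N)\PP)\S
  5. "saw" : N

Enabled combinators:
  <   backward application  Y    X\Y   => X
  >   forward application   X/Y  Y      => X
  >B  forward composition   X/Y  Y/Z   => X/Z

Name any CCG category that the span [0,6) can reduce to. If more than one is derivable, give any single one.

S

[0,6] S   <
  [0,1] "river" : PP\NP
  [1,6] S\(PP\NP)   >
    [1,2] "heard" : (S\(PP\NP))/PP
    [2,6] PP   >
      [2,5] PP/N   <
        [2,3] "idea" : PP
        [3,5] (PP/N)\PP   <
          [3,4] "slowly" : S
          [4,5] "map" : ((PP/N)\PP)\S
      [5,6] "saw" : N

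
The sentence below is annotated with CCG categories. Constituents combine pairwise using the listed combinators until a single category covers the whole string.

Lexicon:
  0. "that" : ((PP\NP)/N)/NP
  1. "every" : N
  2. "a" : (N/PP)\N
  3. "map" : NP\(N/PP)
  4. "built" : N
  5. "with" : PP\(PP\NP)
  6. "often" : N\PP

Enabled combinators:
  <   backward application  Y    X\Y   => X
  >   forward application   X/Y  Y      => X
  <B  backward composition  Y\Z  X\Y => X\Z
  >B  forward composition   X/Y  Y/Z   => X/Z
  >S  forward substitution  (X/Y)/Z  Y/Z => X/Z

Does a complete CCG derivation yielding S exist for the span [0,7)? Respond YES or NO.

((PP\NP)/N)/NP N (N/PP)\N NP\(N/PP) N PP\(PP\NP) N\PP
CKY chart[0,7] = {N}; S ∉ chart

NO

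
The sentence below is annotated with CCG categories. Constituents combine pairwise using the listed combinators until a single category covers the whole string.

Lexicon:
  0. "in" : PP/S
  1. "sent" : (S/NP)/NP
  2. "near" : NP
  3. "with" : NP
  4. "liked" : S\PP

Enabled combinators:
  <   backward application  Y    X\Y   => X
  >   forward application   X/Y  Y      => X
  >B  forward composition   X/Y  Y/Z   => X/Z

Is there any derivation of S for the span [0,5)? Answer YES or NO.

YES

[0,5] S   <
  [0,4] PP   >
    [0,3] PP/NP   >B
      [0,1] "in" : PP/S
      [1,3] S/NP   >
        [1,2] "sent" : (S/NP)/NP
        [2,3] "near" : NP
    [3,4] "with" : NP
  [4,5] "liked" : S\PP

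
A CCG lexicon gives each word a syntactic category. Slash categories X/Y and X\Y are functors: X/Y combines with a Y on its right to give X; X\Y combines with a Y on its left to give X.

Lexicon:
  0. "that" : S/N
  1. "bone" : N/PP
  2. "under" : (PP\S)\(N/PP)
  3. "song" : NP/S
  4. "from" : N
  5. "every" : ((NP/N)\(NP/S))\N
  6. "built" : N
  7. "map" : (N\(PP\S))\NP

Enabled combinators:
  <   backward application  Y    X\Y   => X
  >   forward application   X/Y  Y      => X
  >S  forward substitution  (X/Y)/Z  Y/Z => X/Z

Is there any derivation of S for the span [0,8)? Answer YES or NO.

YES

[0,8] S   >
  [0,1] "that" : S/N
  [1,8] N   <
    [1,3] PP\S   <
      [1,2] "bone" : N/PP
      [2,3] "under" : (PP\S)\(N/PP)
    [3,8] N\(PP\S)   <
      [3,7] NP   >
        [3,6] NP/N   <
          [3,4] "song" : NP/S
          [4,6] (NP/N)\(NP/S)   <
            [4,5] "from" : N
            [5,6] "every" : ((NP/N)\(NP/S))\N
        [6,7] "built" : N
      [7,8] "map" : (N\(PP\S))\NP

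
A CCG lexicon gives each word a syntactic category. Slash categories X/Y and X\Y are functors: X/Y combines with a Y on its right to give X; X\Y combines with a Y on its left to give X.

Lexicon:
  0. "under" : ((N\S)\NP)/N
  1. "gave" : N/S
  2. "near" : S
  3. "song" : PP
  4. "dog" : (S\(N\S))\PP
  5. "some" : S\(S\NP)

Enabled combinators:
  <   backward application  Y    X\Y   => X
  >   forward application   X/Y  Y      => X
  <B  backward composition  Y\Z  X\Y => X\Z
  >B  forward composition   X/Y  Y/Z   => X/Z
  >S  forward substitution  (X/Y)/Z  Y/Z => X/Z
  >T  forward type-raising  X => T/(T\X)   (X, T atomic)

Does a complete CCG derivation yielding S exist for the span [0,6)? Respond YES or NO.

[0,6] S   <
  [0,5] S\NP   <B
    [0,3] (N\S)\NP   >
      [0,1] "under" : ((N\S)\NP)/N
      [1,3] N   >
        [1,2] "gave" : N/S
        [2,3] "near" : S
    [3,5] S\(N\S)   <
      [3,4] "song" : PP
      [4,5] "dog" : (S\(N\S))\PP
  [5,6] "some" : S\(S\NP)

YES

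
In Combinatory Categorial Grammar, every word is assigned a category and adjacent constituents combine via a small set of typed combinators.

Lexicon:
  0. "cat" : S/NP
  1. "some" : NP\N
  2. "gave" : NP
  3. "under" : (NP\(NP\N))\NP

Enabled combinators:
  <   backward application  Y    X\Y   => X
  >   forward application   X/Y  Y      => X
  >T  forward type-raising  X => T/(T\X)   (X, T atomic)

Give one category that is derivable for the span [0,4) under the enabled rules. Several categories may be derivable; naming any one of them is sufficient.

S

[0,4] S   >
  [0,1] "cat" : S/NP
  [1,4] NP   <
    [1,2] "some" : NP\N
    [2,4] NP\(NP\N)   <
      [2,3] "gave" : NP
      [3,4] "under" : (NP\(NP\N))\NP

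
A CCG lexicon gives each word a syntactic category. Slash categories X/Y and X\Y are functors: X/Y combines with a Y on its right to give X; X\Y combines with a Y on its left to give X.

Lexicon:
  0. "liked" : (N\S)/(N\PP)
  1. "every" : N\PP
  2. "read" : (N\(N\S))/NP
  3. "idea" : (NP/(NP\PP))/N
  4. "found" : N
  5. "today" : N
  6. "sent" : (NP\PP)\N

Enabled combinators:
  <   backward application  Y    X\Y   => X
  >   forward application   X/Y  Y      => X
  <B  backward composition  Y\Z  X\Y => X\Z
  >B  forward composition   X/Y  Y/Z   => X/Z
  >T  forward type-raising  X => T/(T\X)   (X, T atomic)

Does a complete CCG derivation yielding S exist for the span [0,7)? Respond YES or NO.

(N\S)/(N\PP) N\PP (N\(N\S))/NP (NP/(NP\PP))/N N N (NP\PP)\N
CKY chart[0,7] = {N, N/(N\N), NP/(NP\N), PP/(PP\N), S/(S\N)}; S ∉ chart

NO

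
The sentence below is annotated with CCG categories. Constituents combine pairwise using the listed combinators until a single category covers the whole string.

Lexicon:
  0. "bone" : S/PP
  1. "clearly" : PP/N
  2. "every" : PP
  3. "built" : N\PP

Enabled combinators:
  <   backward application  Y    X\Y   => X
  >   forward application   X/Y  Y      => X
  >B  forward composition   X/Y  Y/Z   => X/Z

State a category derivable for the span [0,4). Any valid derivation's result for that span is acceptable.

[0,4] S   >
  [0,2] S/N   >B
    [0,1] "bone" : S/PP
    [1,2] "clearly" : PP/N
  [2,4] N   <
    [2,3] "every" : PP
    [3,4] "built" : N\PP

S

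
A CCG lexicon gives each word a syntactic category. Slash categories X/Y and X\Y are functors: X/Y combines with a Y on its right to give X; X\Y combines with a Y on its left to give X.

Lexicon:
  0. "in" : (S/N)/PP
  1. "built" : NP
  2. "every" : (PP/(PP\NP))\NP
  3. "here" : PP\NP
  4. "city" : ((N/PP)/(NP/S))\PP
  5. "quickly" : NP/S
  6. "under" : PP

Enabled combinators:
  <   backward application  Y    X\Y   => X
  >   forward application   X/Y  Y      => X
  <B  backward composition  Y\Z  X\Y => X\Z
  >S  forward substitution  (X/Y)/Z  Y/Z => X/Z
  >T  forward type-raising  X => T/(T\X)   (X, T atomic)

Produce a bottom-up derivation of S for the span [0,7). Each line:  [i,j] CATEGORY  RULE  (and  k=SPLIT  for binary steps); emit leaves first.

[0,7] S   >
  [0,6] S/PP   >S
    [0,1] "in" : (S/N)/PP
    [1,6] N/PP   >
      [1,5] (N/PP)/(NP/S)   <
        [1,4] PP   >
          [1,3] PP/(PP\NP)   <
            [1,2] "built" : NP
            [2,3] "every" : (PP/(PP\NP))\NP
          [3,4] "here" : PP\NP
        [4,5] "city" : ((N/PP)/(NP/S))\PP
      [5,6] "quickly" : NP/S
  [6,7] "under" : PP

[0,1] (S/N)/PP  lex  "in"
[1,2] NP  lex  "built"
[2,3] (PP/(PP\NP))\NP  lex  "every"
[1,3] PP/(PP\NP)  <  k=2
[3,4] PP\NP  lex  "here"
[1,4] PP  >  k=3
[4,5] ((N/PP)/(NP/S))\PP  lex  "city"
[1,5] (N/PP)/(NP/S)  <  k=4
[5,6] NP/S  lex  "quickly"
[1,6] N/PP  >  k=5
[0,6] S/PP  >S  k=1
[6,7] PP  lex  "under"
[0,7] S  >  k=6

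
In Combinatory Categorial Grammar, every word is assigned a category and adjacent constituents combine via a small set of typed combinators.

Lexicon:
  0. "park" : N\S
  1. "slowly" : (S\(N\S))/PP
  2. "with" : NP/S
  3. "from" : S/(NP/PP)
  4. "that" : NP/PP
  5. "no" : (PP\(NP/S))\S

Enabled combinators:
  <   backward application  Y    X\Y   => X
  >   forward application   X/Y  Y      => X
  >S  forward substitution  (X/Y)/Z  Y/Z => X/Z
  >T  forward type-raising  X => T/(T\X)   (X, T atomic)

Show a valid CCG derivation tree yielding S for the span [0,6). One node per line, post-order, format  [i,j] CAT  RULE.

[0,6] S   <
  [0,1] "park" : N\S
  [1,6] S\(N\S)   >
    [1,2] "slowly" : (S\(N\S))/PP
    [2,6] PP   <
      [2,3] "with" : NP/S
      [3,6] PP\(NP/S)   <
        [3,5] S   >
          [3,4] "from" : S/(NP/PP)
          [4,5] "that" : NP/PP
        [5,6] "no" : (PP\(NP/S))\S

[0,1] N\S  lex  "park"
[1,2] (S\(N\S))/PP  lex  "slowly"
[2,3] NP/S  lex  "with"
[3,4] S/(NP/PP)  lex  "from"
[4,5] NP/PP  lex  "that"
[3,5] S  >  k=4
[5,6] (PP\(NP/S))\S  lex  "no"
[3,6] PP\(NP/S)  <  k=5
[2,6] PP  <  k=3
[1,6] S\(N\S)  >  k=2
[0,6] S  <  k=1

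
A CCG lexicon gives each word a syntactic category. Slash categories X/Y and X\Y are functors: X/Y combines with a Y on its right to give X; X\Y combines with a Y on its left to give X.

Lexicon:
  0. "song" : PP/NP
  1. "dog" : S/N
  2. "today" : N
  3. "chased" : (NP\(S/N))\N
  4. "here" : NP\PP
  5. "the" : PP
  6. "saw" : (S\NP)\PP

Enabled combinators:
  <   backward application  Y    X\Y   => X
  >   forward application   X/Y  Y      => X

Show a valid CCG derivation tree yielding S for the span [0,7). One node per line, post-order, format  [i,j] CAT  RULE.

[0,7] S   <
  [0,5] NP   <
    [0,4] PP   >
      [0,1] "song" : PP/NP
      [1,4] NP   <
        [1,2] "dog" : S/N
        [2,4] NP\(S/N)   <
          [2,3] "today" : N
          [3,4] "chased" : (NP\(S/N))\N
    [4,5] "here" : NP\PP
  [5,7] S\NP   <
    [5,6] "the" : PP
    [6,7] "saw" : (S\NP)\PP

[0,1] PP/NP  lex  "song"
[1,2] S/N  lex  "dog"
[2,3] N  lex  "today"
[3,4] (NP\(S/N))\N  lex  "chased"
[2,4] NP\(S/N)  <  k=3
[1,4] NP  <  k=2
[0,4] PP  >  k=1
[4,5] NP\PP  lex  "here"
[0,5] NP  <  k=4
[5,6] PP  lex  "the"
[6,7] (S\NP)\PP  lex  "saw"
[5,7] S\NP  <  k=6
[0,7] S  <  k=5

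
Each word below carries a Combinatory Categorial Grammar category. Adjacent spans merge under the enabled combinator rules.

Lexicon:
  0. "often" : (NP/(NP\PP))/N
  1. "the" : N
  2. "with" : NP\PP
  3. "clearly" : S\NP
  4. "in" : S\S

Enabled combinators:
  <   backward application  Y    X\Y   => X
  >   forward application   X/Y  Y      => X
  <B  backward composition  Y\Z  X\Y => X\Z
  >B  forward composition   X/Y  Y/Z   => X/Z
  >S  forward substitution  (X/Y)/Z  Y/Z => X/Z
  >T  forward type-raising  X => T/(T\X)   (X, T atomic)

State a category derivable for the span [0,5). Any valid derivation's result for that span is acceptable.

[0,5] S   <
  [0,3] NP   >
    [0,2] NP/(NP\PP)   >
      [0,1] "often" : (NP/(NP\PP))/N
      [1,2] "the" : N
    [2,3] "with" : NP\PP
  [3,5] S\NP   <B
    [3,4] "clearly" : S\NP
    [4,5] "in" : S\S

S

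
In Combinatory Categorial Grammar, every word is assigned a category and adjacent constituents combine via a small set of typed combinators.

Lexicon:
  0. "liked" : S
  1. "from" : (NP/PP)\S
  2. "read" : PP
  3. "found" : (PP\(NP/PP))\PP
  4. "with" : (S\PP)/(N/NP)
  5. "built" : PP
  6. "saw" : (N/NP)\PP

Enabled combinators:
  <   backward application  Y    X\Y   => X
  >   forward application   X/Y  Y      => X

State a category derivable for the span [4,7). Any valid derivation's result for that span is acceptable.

S\PP

[0,7] S   <
  [0,4] PP   <
    [0,2] NP/PP   <
      [0,1] "liked" : S
      [1,2] "from" : (NP/PP)\S
    [2,4] PP\(NP/PP)   <
      [2,3] "read" : PP
      [3,4] "found" : (PP\(NP/PP))\PP
  [4,7] S\PP   >
    [4,5] "with" : (S\PP)/(N/NP)
    [5,7] N/NP   <
      [5,6] "built" : PP
      [6,7] "saw" : (N/NP)\PP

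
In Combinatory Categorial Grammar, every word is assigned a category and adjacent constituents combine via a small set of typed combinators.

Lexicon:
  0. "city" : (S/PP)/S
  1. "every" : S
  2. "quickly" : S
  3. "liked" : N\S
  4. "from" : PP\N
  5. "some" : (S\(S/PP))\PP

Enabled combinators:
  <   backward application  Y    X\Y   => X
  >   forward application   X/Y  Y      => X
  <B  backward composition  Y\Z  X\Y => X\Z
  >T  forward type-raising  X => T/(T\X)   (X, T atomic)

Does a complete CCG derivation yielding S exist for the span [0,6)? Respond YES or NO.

YES

[0,6] S   <
  [0,2] S/PP   >
    [0,1] "city" : (S/PP)/S
    [1,2] "every" : S
  [2,6] S\(S/PP)   <
    [2,5] PP   >
      [2,3] PP/(PP\S)   >T
        [2,3] "quickly" : S
      [3,5] PP\S   <B
        [3,4] "liked" : N\S
        [4,5] "from" : PP\N
    [5,6] "some" : (S\(S/PP))\PP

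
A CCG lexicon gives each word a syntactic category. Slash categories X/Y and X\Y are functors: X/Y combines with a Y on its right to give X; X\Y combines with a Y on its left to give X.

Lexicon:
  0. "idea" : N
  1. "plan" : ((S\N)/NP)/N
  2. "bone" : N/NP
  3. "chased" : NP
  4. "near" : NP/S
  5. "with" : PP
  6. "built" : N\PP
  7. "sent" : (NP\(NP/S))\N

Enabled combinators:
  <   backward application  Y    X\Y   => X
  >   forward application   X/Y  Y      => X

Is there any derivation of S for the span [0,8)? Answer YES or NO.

YES

[0,8] S   <
  [0,1] "idea" : N
  [1,8] S\N   >
    [1,4] (S\N)/NP   >
      [1,2] "plan" : ((S\N)/NP)/N
      [2,4] N   >
        [2,3] "bone" : N/NP
        [3,4] "chased" : NP
    [4,8] NP   <
      [4,5] "near" : NP/S
      [5,8] NP\(NP/S)   <
        [5,7] N   <
          [5,6] "with" : PP
          [6,7] "built" : N\PP
        [7,8] "sent" : (NP\(NP/S))\N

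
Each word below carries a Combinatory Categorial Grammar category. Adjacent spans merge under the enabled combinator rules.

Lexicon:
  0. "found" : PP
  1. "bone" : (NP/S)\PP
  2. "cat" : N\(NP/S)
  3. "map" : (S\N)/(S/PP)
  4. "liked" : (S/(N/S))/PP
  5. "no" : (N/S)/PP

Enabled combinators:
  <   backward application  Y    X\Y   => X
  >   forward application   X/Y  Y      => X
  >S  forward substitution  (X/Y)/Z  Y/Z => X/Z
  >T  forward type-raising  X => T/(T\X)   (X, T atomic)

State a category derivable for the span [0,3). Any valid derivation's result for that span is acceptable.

[0,6] S   <
  [0,3] N   <
    [0,2] NP/S   <
      [0,1] "found" : PP
      [1,2] "bone" : (NP/S)\PP
    [2,3] "cat" : N\(NP/S)
  [3,6] S\N   >
    [3,4] "map" : (S\N)/(S/PP)
    [4,6] S/PP   >S
      [4,5] "liked" : (S/(N/S))/PP
      [5,6] "no" : (N/S)/PP

N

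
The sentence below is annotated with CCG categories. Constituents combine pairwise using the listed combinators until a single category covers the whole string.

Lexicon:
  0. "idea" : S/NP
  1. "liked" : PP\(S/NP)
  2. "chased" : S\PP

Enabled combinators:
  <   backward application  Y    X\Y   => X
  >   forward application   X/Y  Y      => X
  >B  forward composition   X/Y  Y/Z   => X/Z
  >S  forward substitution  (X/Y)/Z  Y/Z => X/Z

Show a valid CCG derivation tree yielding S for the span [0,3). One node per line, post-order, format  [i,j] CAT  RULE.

[0,1] S/NP  lex  "idea"
[1,2] PP\(S/NP)  lex  "liked"
[0,2] PP  <  k=1
[2,3] S\PP  lex  "chased"
[0,3] S  <  k=2

[0,3] S   <
  [0,2] PP   <
    [0,1] "idea" : S/NP
    [1,2] "liked" : PP\(S/NP)
  [2,3] "chased" : S\PP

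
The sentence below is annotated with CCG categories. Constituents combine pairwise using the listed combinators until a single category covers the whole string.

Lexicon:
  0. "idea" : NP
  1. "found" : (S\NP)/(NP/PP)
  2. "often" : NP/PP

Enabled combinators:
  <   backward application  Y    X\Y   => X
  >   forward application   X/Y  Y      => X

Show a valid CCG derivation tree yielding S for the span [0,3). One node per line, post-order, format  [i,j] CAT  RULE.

[0,1] NP  lex  "idea"
[1,2] (S\NP)/(NP/PP)  lex  "found"
[2,3] NP/PP  lex  "often"
[1,3] S\NP  >  k=2
[0,3] S  <  k=1

[0,3] S   <
  [0,1] "idea" : NP
  [1,3] S\NP   >
    [1,2] "found" : (S\NP)/(NP/PP)
    [2,3] "often" : NP/PP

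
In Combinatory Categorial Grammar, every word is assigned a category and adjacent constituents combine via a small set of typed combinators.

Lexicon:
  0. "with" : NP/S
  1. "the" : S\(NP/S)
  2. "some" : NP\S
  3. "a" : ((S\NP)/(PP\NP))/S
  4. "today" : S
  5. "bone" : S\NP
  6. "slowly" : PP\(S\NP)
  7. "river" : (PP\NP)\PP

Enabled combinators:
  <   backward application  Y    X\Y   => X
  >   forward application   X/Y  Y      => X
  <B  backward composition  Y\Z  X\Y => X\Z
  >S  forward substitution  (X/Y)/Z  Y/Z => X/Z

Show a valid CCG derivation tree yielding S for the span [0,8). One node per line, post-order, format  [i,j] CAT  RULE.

[0,1] NP/S  lex  "with"
[1,2] S\(NP/S)  lex  "the"
[0,2] S  <  k=1
[2,3] NP\S  lex  "some"
[0,3] NP  <  k=2
[3,4] ((S\NP)/(PP\NP))/S  lex  "a"
[4,5] S  lex  "today"
[3,5] (S\NP)/(PP\NP)  >  k=4
[5,6] S\NP  lex  "bone"
[6,7] PP\(S\NP)  lex  "slowly"
[5,7] PP  <  k=6
[7,8] (PP\NP)\PP  lex  "river"
[5,8] PP\NP  <  k=7
[3,8] S\NP  >  k=5
[0,8] S  <  k=3

[0,8] S   <
  [0,3] NP   <
    [0,2] S   <
      [0,1] "with" : NP/S
      [1,2] "the" : S\(NP/S)
    [2,3] "some" : NP\S
  [3,8] S\NP   >
    [3,5] (S\NP)/(PP\NP)   >
      [3,4] "a" : ((S\NP)/(PP\NP))/S
      [4,5] "today" : S
    [5,8] PP\NP   <
      [5,7] PP   <
        [5,6] "bone" : S\NP
        [6,7] "slowly" : PP\(S\NP)
      [7,8] "river" : (PP\NP)\PP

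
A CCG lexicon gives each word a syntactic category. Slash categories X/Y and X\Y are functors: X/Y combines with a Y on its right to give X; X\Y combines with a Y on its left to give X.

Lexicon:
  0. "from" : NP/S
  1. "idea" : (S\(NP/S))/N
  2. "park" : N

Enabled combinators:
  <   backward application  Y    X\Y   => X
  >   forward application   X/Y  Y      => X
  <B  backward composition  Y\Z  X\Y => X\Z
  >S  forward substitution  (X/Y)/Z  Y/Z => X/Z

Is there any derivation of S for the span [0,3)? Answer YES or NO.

[0,3] S   <
  [0,1] "from" : NP/S
  [1,3] S\(NP/S)   >
    [1,2] "idea" : (S\(NP/S))/N
    [2,3] "park" : N

YES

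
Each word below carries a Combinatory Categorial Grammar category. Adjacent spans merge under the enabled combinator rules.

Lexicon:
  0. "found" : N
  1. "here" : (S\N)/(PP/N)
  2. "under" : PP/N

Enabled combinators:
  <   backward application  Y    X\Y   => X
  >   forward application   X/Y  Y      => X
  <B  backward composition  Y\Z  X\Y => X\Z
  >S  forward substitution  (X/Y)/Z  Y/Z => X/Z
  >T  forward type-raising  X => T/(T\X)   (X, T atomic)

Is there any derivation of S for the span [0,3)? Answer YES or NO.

[0,3] S   <
  [0,1] "found" : N
  [1,3] S\N   >
    [1,2] "here" : (S\N)/(PP/N)
    [2,3] "under" : PP/N

YES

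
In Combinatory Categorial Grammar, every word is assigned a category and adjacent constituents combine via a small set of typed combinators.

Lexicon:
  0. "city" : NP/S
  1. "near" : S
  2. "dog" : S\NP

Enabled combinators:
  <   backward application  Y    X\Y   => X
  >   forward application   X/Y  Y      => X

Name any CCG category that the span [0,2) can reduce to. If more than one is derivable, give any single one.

NP

[0,3] S   <
  [0,2] NP   >
    [0,1] "city" : NP/S
    [1,2] "near" : S
  [2,3] "dog" : S\NP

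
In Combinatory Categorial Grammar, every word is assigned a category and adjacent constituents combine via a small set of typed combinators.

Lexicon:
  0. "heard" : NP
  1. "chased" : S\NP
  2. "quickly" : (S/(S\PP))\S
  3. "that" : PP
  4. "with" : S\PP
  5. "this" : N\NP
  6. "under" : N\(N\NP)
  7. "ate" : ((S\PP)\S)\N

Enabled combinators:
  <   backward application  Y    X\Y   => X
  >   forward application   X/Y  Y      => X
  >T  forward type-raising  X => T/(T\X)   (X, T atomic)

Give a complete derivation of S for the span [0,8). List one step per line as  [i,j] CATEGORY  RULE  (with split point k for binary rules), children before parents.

[0,1] NP  lex  "heard"
[0,1] S/(S\NP)  >T
[1,2] S\NP  lex  "chased"
[0,2] S  >  k=1
[2,3] (S/(S\PP))\S  lex  "quickly"
[0,3] S/(S\PP)  <  k=2
[3,4] PP  lex  "that"
[4,5] S\PP  lex  "with"
[3,5] S  <  k=4
[5,6] N\NP  lex  "this"
[6,7] N\(N\NP)  lex  "under"
[5,7] N  <  k=6
[7,8] ((S\PP)\S)\N  lex  "ate"
[5,8] (S\PP)\S  <  k=7
[3,8] S\PP  <  k=5
[0,8] S  >  k=3

[0,8] S   >
  [0,3] S/(S\PP)   <
    [0,2] S   >
      [0,1] S/(S\NP)   >T
        [0,1] "heard" : NP
      [1,2] "chased" : S\NP
    [2,3] "quickly" : (S/(S\PP))\S
  [3,8] S\PP   <
    [3,5] S   <
      [3,4] "that" : PP
      [4,5] "with" : S\PP
    [5,8] (S\PP)\S   <
      [5,7] N   <
        [5,6] "this" : N\NP
        [6,7] "under" : N\(N\NP)
      [7,8] "ate" : ((S\PP)\S)\N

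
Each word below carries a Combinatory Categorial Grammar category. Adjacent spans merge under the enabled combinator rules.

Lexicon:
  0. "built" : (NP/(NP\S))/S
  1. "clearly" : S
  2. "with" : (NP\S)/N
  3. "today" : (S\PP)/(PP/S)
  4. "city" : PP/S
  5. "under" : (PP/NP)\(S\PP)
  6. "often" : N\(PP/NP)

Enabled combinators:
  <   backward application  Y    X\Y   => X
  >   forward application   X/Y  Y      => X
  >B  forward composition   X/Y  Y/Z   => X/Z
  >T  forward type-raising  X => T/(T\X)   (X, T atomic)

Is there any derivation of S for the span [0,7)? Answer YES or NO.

(NP/(NP\S))/S S (NP\S)/N (S\PP)/(PP/S) PP/S (PP/NP)\(S\PP) N\(PP/NP)
CKY chart[0,7] = {(NP/(NP\S))/(S\NP), N/(N\NP), NP, NP/(NP\NP), NP/(N\N), PP/(PP\NP), S/(S\NP)}; S ∉ chart

NO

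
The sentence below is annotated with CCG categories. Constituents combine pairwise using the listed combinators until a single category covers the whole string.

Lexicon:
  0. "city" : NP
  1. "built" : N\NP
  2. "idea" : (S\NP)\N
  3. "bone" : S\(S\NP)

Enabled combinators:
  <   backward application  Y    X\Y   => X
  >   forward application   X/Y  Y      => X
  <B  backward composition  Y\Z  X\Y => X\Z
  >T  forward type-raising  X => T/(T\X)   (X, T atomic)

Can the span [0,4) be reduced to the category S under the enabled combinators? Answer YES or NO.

YES

[0,4] S   <
  [0,3] S\NP   <
    [0,2] N   <
      [0,1] "city" : NP
      [1,2] "built" : N\NP
    [2,3] "idea" : (S\NP)\N
  [3,4] "bone" : S\(S\NP)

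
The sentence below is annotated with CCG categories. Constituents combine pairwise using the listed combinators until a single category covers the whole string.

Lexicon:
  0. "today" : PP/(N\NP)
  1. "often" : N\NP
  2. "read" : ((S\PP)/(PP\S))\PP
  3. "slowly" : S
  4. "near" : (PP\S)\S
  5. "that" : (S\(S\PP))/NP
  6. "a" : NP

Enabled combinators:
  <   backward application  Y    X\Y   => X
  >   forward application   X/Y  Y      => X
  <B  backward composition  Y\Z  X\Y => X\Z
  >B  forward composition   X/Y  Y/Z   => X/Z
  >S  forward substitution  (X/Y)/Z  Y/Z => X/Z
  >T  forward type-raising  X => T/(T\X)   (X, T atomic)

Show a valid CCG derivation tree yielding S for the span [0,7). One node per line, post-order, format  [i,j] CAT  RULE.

[0,1] PP/(N\NP)  lex  "today"
[1,2] N\NP  lex  "often"
[0,2] PP  >  k=1
[2,3] ((S\PP)/(PP\S))\PP  lex  "read"
[0,3] (S\PP)/(PP\S)  <  k=2
[3,4] S  lex  "slowly"
[4,5] (PP\S)\S  lex  "near"
[3,5] PP\S  <  k=4
[0,5] S\PP  >  k=3
[5,6] (S\(S\PP))/NP  lex  "that"
[6,7] NP  lex  "a"
[5,7] S\(S\PP)  >  k=6
[0,7] S  <  k=5

[0,7] S   <
  [0,5] S\PP   >
    [0,3] (S\PP)/(PP\S)   <
      [0,2] PP   >
        [0,1] "today" : PP/(N\NP)
        [1,2] "often" : N\NP
      [2,3] "read" : ((S\PP)/(PP\S))\PP
    [3,5] PP\S   <
      [3,4] "slowly" : S
      [4,5] "near" : (PP\S)\S
  [5,7] S\(S\PP)   >
    [5,6] "that" : (S\(S\PP))/NP
    [6,7] "a" : NP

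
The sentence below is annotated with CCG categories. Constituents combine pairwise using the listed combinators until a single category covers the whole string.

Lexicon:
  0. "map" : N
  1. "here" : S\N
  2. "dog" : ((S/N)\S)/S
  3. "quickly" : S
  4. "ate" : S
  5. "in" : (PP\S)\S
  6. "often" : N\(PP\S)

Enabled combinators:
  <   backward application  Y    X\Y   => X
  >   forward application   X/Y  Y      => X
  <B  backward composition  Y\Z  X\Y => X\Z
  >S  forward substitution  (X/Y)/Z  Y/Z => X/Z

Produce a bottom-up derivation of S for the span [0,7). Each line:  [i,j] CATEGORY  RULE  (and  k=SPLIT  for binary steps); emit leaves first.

[0,7] S   >
  [0,4] S/N   <
    [0,2] S   <
      [0,1] "map" : N
      [1,2] "here" : S\N
    [2,4] (S/N)\S   >
      [2,3] "dog" : ((S/N)\S)/S
      [3,4] "quickly" : S
  [4,7] N   <
    [4,5] "ate" : S
    [5,7] N\S   <B
      [5,6] "in" : (PP\S)\S
      [6,7] "often" : N\(PP\S)

[0,1] N  lex  "map"
[1,2] S\N  lex  "here"
[0,2] S  <  k=1
[2,3] ((S/N)\S)/S  lex  "dog"
[3,4] S  lex  "quickly"
[2,4] (S/N)\S  >  k=3
[0,4] S/N  <  k=2
[4,5] S  lex  "ate"
[5,6] (PP\S)\S  lex  "in"
[6,7] N\(PP\S)  lex  "often"
[5,7] N\S  <B  k=6
[4,7] N  <  k=5
[0,7] S  >  k=4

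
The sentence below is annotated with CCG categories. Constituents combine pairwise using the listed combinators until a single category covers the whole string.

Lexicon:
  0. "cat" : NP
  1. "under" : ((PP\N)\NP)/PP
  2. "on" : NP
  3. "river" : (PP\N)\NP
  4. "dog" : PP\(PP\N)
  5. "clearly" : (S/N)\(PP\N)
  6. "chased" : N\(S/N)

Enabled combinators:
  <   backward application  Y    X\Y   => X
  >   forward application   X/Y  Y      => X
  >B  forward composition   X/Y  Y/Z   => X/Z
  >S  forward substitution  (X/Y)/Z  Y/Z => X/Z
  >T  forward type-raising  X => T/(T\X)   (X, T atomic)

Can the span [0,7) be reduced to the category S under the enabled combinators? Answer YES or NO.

NP ((PP\N)\NP)/PP NP (PP\N)\NP PP\(PP\N) (S/N)\(PP\N) N\(S/N)
CKY chart[0,7] = {N, N/(N\N), NP/(NP\N), PP/(PP\N), S/(S\N)}; S ∉ chart

NO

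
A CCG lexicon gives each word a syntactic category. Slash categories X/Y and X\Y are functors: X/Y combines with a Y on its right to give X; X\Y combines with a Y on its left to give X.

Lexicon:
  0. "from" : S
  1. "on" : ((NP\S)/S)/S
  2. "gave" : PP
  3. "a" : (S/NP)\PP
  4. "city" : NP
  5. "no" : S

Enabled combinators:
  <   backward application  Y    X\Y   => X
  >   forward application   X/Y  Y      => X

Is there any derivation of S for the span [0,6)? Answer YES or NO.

NO

S ((NP\S)/S)/S PP (S/NP)\PP NP S
CKY chart[0,6] = {NP}; S ∉ chart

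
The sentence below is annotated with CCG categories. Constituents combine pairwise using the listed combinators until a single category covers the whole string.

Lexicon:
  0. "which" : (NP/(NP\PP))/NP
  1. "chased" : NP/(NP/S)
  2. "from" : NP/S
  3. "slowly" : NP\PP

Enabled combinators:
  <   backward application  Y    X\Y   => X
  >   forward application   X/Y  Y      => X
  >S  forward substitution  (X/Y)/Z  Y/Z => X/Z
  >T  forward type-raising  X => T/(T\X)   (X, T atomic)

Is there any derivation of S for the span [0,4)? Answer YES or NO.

(NP/(NP\PP))/NP NP/(NP/S) NP/S NP\PP
CKY chart[0,4] = {N/(N\NP), NP, NP/(NP\NP), PP/(PP\NP), S/(S\NP)}; S ∉ chart

NO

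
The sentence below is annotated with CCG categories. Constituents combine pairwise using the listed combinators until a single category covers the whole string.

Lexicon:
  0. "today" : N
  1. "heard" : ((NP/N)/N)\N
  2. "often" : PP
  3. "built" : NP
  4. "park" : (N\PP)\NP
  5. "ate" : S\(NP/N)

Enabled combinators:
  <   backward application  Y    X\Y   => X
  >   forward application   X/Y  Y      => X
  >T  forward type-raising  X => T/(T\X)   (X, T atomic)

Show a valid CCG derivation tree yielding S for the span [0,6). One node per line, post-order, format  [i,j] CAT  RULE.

[0,6] S   <
  [0,5] NP/N   >
    [0,2] (NP/N)/N   <
      [0,1] "today" : N
      [1,2] "heard" : ((NP/N)/N)\N
    [2,5] N   >
      [2,3] N/(N\PP)   >T
        [2,3] "often" : PP
      [3,5] N\PP   <
        [3,4] "built" : NP
        [4,5] "park" : (N\PP)\NP
  [5,6] "ate" : S\(NP/N)

[0,1] N  lex  "today"
[1,2] ((NP/N)/N)\N  lex  "heard"
[0,2] (NP/N)/N  <  k=1
[2,3] PP  lex  "often"
[2,3] N/(N\PP)  >T
[3,4] NP  lex  "built"
[4,5] (N\PP)\NP  lex  "park"
[3,5] N\PP  <  k=4
[2,5] N  >  k=3
[0,5] NP/N  >  k=2
[5,6] S\(NP/N)  lex  "ate"
[0,6] S  <  k=5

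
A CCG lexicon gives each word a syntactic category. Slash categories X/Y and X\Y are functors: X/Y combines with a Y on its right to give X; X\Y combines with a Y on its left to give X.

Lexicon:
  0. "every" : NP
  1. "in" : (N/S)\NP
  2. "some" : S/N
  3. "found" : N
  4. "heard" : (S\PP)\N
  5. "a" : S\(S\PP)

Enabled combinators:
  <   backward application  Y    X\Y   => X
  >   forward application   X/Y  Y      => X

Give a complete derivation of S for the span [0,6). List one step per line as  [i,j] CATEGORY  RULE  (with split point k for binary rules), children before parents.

[0,6] S   <
  [0,5] S\PP   <
    [0,4] N   >
      [0,2] N/S   <
        [0,1] "every" : NP
        [1,2] "in" : (N/S)\NP
      [2,4] S   >
        [2,3] "some" : S/N
        [3,4] "found" : N
    [4,5] "heard" : (S\PP)\N
  [5,6] "a" : S\(S\PP)

[0,1] NP  lex  "every"
[1,2] (N/S)\NP  lex  "in"
[0,2] N/S  <  k=1
[2,3] S/N  lex  "some"
[3,4] N  lex  "found"
[2,4] S  >  k=3
[0,4] N  >  k=2
[4,5] (S\PP)\N  lex  "heard"
[0,5] S\PP  <  k=4
[5,6] S\(S\PP)  lex  "a"
[0,6] S  <  k=5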